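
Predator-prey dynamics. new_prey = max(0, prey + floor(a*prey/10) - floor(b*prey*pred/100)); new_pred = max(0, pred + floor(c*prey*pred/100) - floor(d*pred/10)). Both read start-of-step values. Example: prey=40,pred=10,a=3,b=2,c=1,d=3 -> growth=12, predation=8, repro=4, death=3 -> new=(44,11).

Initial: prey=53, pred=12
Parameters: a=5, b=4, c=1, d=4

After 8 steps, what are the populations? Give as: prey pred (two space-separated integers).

Step 1: prey: 53+26-25=54; pred: 12+6-4=14
Step 2: prey: 54+27-30=51; pred: 14+7-5=16
Step 3: prey: 51+25-32=44; pred: 16+8-6=18
Step 4: prey: 44+22-31=35; pred: 18+7-7=18
Step 5: prey: 35+17-25=27; pred: 18+6-7=17
Step 6: prey: 27+13-18=22; pred: 17+4-6=15
Step 7: prey: 22+11-13=20; pred: 15+3-6=12
Step 8: prey: 20+10-9=21; pred: 12+2-4=10

Answer: 21 10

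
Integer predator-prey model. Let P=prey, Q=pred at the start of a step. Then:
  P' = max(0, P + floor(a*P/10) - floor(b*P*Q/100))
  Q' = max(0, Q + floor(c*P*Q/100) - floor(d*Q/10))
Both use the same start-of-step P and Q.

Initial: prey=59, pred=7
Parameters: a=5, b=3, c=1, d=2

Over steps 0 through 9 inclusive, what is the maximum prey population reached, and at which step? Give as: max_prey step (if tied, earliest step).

Step 1: prey: 59+29-12=76; pred: 7+4-1=10
Step 2: prey: 76+38-22=92; pred: 10+7-2=15
Step 3: prey: 92+46-41=97; pred: 15+13-3=25
Step 4: prey: 97+48-72=73; pred: 25+24-5=44
Step 5: prey: 73+36-96=13; pred: 44+32-8=68
Step 6: prey: 13+6-26=0; pred: 68+8-13=63
Step 7: prey: 0+0-0=0; pred: 63+0-12=51
Step 8: prey: 0+0-0=0; pred: 51+0-10=41
Step 9: prey: 0+0-0=0; pred: 41+0-8=33
Max prey = 97 at step 3

Answer: 97 3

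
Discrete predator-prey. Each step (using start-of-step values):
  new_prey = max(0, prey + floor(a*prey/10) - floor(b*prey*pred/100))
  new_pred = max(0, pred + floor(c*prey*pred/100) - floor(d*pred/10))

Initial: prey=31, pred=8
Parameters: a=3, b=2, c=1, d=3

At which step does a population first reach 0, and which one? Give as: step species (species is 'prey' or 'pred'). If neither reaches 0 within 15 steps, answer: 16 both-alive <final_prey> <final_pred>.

Answer: 16 both-alive 5 12

Derivation:
Step 1: prey: 31+9-4=36; pred: 8+2-2=8
Step 2: prey: 36+10-5=41; pred: 8+2-2=8
Step 3: prey: 41+12-6=47; pred: 8+3-2=9
Step 4: prey: 47+14-8=53; pred: 9+4-2=11
Step 5: prey: 53+15-11=57; pred: 11+5-3=13
Step 6: prey: 57+17-14=60; pred: 13+7-3=17
Step 7: prey: 60+18-20=58; pred: 17+10-5=22
Step 8: prey: 58+17-25=50; pred: 22+12-6=28
Step 9: prey: 50+15-28=37; pred: 28+14-8=34
Step 10: prey: 37+11-25=23; pred: 34+12-10=36
Step 11: prey: 23+6-16=13; pred: 36+8-10=34
Step 12: prey: 13+3-8=8; pred: 34+4-10=28
Step 13: prey: 8+2-4=6; pred: 28+2-8=22
Step 14: prey: 6+1-2=5; pred: 22+1-6=17
Step 15: prey: 5+1-1=5; pred: 17+0-5=12
No extinction within 15 steps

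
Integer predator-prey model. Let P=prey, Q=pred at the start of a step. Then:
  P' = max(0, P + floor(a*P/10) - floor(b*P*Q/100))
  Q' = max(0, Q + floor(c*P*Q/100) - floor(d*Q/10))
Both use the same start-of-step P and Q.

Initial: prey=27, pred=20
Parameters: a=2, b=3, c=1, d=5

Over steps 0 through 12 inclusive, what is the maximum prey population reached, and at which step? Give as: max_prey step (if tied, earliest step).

Answer: 42 12

Derivation:
Step 1: prey: 27+5-16=16; pred: 20+5-10=15
Step 2: prey: 16+3-7=12; pred: 15+2-7=10
Step 3: prey: 12+2-3=11; pred: 10+1-5=6
Step 4: prey: 11+2-1=12; pred: 6+0-3=3
Step 5: prey: 12+2-1=13; pred: 3+0-1=2
Step 6: prey: 13+2-0=15; pred: 2+0-1=1
Step 7: prey: 15+3-0=18; pred: 1+0-0=1
Step 8: prey: 18+3-0=21; pred: 1+0-0=1
Step 9: prey: 21+4-0=25; pred: 1+0-0=1
Step 10: prey: 25+5-0=30; pred: 1+0-0=1
Step 11: prey: 30+6-0=36; pred: 1+0-0=1
Step 12: prey: 36+7-1=42; pred: 1+0-0=1
Max prey = 42 at step 12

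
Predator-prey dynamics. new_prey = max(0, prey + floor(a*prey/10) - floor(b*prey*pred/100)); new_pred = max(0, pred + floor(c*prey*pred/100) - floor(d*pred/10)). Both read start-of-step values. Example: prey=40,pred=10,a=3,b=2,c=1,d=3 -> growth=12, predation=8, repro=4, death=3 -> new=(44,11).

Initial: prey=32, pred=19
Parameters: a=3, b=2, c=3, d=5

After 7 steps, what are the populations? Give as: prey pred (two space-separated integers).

Answer: 2 7

Derivation:
Step 1: prey: 32+9-12=29; pred: 19+18-9=28
Step 2: prey: 29+8-16=21; pred: 28+24-14=38
Step 3: prey: 21+6-15=12; pred: 38+23-19=42
Step 4: prey: 12+3-10=5; pred: 42+15-21=36
Step 5: prey: 5+1-3=3; pred: 36+5-18=23
Step 6: prey: 3+0-1=2; pred: 23+2-11=14
Step 7: prey: 2+0-0=2; pred: 14+0-7=7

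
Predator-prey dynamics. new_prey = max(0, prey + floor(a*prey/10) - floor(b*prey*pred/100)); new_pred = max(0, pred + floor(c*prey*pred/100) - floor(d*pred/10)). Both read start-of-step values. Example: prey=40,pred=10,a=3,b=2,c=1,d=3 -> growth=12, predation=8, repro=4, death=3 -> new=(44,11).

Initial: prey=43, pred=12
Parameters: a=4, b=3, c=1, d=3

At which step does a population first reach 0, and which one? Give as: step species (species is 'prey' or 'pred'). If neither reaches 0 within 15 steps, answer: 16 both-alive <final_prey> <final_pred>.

Answer: 16 both-alive 22 6

Derivation:
Step 1: prey: 43+17-15=45; pred: 12+5-3=14
Step 2: prey: 45+18-18=45; pred: 14+6-4=16
Step 3: prey: 45+18-21=42; pred: 16+7-4=19
Step 4: prey: 42+16-23=35; pred: 19+7-5=21
Step 5: prey: 35+14-22=27; pred: 21+7-6=22
Step 6: prey: 27+10-17=20; pred: 22+5-6=21
Step 7: prey: 20+8-12=16; pred: 21+4-6=19
Step 8: prey: 16+6-9=13; pred: 19+3-5=17
Step 9: prey: 13+5-6=12; pred: 17+2-5=14
Step 10: prey: 12+4-5=11; pred: 14+1-4=11
Step 11: prey: 11+4-3=12; pred: 11+1-3=9
Step 12: prey: 12+4-3=13; pred: 9+1-2=8
Step 13: prey: 13+5-3=15; pred: 8+1-2=7
Step 14: prey: 15+6-3=18; pred: 7+1-2=6
Step 15: prey: 18+7-3=22; pred: 6+1-1=6
No extinction within 15 steps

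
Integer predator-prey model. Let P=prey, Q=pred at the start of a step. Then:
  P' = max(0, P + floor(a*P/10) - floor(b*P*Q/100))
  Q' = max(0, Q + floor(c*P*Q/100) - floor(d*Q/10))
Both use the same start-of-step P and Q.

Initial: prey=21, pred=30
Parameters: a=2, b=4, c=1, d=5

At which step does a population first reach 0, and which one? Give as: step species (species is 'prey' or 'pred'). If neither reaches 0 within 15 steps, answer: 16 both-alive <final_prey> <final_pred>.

Answer: 1 prey

Derivation:
Step 1: prey: 21+4-25=0; pred: 30+6-15=21
First extinction: prey at step 1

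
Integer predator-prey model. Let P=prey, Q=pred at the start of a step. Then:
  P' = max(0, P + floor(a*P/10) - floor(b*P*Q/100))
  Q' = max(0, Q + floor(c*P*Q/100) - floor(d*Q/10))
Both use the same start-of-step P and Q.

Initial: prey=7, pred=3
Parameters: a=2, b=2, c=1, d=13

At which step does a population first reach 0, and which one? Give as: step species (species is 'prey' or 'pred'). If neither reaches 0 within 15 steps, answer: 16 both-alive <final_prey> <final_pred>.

Answer: 1 pred

Derivation:
Step 1: prey: 7+1-0=8; pred: 3+0-3=0
First extinction: pred at step 1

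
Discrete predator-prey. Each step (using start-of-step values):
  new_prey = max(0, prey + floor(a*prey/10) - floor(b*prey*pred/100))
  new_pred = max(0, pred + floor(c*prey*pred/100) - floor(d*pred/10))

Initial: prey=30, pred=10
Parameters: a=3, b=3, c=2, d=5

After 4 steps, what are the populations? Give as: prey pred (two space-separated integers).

Step 1: prey: 30+9-9=30; pred: 10+6-5=11
Step 2: prey: 30+9-9=30; pred: 11+6-5=12
Step 3: prey: 30+9-10=29; pred: 12+7-6=13
Step 4: prey: 29+8-11=26; pred: 13+7-6=14

Answer: 26 14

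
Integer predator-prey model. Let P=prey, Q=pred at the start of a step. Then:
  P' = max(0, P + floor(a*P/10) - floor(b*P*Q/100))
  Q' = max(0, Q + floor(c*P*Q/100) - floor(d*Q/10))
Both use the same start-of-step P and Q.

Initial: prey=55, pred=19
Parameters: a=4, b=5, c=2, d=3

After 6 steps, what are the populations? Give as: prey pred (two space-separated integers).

Step 1: prey: 55+22-52=25; pred: 19+20-5=34
Step 2: prey: 25+10-42=0; pred: 34+17-10=41
Step 3: prey: 0+0-0=0; pred: 41+0-12=29
Step 4: prey: 0+0-0=0; pred: 29+0-8=21
Step 5: prey: 0+0-0=0; pred: 21+0-6=15
Step 6: prey: 0+0-0=0; pred: 15+0-4=11

Answer: 0 11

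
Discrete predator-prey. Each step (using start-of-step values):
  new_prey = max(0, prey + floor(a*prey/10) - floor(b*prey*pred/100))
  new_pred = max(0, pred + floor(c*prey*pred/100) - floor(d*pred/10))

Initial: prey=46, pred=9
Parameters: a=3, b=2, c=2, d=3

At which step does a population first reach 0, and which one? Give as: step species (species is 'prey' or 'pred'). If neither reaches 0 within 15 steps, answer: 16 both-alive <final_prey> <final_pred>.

Step 1: prey: 46+13-8=51; pred: 9+8-2=15
Step 2: prey: 51+15-15=51; pred: 15+15-4=26
Step 3: prey: 51+15-26=40; pred: 26+26-7=45
Step 4: prey: 40+12-36=16; pred: 45+36-13=68
Step 5: prey: 16+4-21=0; pred: 68+21-20=69
First extinction: prey at step 5

Answer: 5 prey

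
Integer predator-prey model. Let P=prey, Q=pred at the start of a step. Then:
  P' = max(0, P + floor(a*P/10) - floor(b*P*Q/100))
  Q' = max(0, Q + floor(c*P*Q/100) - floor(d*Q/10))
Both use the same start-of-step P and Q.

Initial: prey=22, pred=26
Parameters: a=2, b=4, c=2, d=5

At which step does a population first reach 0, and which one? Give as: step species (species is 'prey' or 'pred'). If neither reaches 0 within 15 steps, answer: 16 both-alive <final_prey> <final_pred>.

Step 1: prey: 22+4-22=4; pred: 26+11-13=24
Step 2: prey: 4+0-3=1; pred: 24+1-12=13
Step 3: prey: 1+0-0=1; pred: 13+0-6=7
Step 4: prey: 1+0-0=1; pred: 7+0-3=4
Step 5: prey: 1+0-0=1; pred: 4+0-2=2
Step 6: prey: 1+0-0=1; pred: 2+0-1=1
Step 7: prey: 1+0-0=1; pred: 1+0-0=1
Steps 8-15: state stable at prey=1, pred=1 (no change)
No extinction within 15 steps

Answer: 16 both-alive 1 1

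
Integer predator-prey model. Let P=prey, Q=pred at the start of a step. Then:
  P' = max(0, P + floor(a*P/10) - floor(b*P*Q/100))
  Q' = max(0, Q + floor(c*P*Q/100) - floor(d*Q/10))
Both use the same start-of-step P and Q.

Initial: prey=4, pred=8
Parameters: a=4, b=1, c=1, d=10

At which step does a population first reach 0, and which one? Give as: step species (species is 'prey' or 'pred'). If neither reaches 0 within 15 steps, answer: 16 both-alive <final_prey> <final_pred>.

Answer: 1 pred

Derivation:
Step 1: prey: 4+1-0=5; pred: 8+0-8=0
First extinction: pred at step 1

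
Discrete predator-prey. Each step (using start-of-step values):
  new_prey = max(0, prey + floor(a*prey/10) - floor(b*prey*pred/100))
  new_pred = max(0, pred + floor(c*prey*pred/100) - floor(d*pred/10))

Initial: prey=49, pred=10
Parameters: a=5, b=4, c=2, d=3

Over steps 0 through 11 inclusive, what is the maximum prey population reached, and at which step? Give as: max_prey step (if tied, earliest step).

Step 1: prey: 49+24-19=54; pred: 10+9-3=16
Step 2: prey: 54+27-34=47; pred: 16+17-4=29
Step 3: prey: 47+23-54=16; pred: 29+27-8=48
Step 4: prey: 16+8-30=0; pred: 48+15-14=49
Step 5: prey: 0+0-0=0; pred: 49+0-14=35
Step 6: prey: 0+0-0=0; pred: 35+0-10=25
Step 7: prey: 0+0-0=0; pred: 25+0-7=18
Step 8: prey: 0+0-0=0; pred: 18+0-5=13
Step 9: prey: 0+0-0=0; pred: 13+0-3=10
Step 10: prey: 0+0-0=0; pred: 10+0-3=7
Step 11: prey: 0+0-0=0; pred: 7+0-2=5
Max prey = 54 at step 1

Answer: 54 1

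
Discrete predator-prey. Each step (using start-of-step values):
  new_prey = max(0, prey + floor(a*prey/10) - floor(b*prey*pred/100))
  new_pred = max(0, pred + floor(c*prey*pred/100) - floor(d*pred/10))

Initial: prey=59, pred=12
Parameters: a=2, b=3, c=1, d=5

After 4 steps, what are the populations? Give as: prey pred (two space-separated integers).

Answer: 26 9

Derivation:
Step 1: prey: 59+11-21=49; pred: 12+7-6=13
Step 2: prey: 49+9-19=39; pred: 13+6-6=13
Step 3: prey: 39+7-15=31; pred: 13+5-6=12
Step 4: prey: 31+6-11=26; pred: 12+3-6=9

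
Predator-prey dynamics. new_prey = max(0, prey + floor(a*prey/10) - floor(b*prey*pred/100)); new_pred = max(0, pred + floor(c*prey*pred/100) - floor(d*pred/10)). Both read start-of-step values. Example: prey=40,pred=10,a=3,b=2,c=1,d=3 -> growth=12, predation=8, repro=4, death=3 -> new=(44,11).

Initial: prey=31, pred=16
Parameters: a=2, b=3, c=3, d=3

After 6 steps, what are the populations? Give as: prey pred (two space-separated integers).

Step 1: prey: 31+6-14=23; pred: 16+14-4=26
Step 2: prey: 23+4-17=10; pred: 26+17-7=36
Step 3: prey: 10+2-10=2; pred: 36+10-10=36
Step 4: prey: 2+0-2=0; pred: 36+2-10=28
Step 5: prey: 0+0-0=0; pred: 28+0-8=20
Step 6: prey: 0+0-0=0; pred: 20+0-6=14

Answer: 0 14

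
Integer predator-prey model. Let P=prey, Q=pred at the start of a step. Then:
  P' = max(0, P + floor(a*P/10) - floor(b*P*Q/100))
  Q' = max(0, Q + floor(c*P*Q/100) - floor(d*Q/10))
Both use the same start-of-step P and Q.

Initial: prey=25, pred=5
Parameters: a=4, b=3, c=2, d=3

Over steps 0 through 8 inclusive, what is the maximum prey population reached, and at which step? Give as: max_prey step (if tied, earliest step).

Step 1: prey: 25+10-3=32; pred: 5+2-1=6
Step 2: prey: 32+12-5=39; pred: 6+3-1=8
Step 3: prey: 39+15-9=45; pred: 8+6-2=12
Step 4: prey: 45+18-16=47; pred: 12+10-3=19
Step 5: prey: 47+18-26=39; pred: 19+17-5=31
Step 6: prey: 39+15-36=18; pred: 31+24-9=46
Step 7: prey: 18+7-24=1; pred: 46+16-13=49
Step 8: prey: 1+0-1=0; pred: 49+0-14=35
Max prey = 47 at step 4

Answer: 47 4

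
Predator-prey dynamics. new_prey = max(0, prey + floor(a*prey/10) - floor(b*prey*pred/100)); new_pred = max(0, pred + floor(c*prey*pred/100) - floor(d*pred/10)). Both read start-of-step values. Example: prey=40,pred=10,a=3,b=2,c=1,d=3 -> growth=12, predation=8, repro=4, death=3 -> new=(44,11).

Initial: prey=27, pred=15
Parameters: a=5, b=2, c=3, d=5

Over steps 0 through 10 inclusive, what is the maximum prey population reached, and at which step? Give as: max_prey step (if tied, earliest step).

Answer: 36 2

Derivation:
Step 1: prey: 27+13-8=32; pred: 15+12-7=20
Step 2: prey: 32+16-12=36; pred: 20+19-10=29
Step 3: prey: 36+18-20=34; pred: 29+31-14=46
Step 4: prey: 34+17-31=20; pred: 46+46-23=69
Step 5: prey: 20+10-27=3; pred: 69+41-34=76
Step 6: prey: 3+1-4=0; pred: 76+6-38=44
Step 7: prey: 0+0-0=0; pred: 44+0-22=22
Step 8: prey: 0+0-0=0; pred: 22+0-11=11
Step 9: prey: 0+0-0=0; pred: 11+0-5=6
Step 10: prey: 0+0-0=0; pred: 6+0-3=3
Max prey = 36 at step 2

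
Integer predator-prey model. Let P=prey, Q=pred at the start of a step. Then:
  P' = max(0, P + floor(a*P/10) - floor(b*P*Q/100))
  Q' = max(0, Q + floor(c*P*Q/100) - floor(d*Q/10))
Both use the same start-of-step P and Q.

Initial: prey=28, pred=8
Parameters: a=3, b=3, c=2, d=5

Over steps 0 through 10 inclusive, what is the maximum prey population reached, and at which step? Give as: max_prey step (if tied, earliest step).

Answer: 35 4

Derivation:
Step 1: prey: 28+8-6=30; pred: 8+4-4=8
Step 2: prey: 30+9-7=32; pred: 8+4-4=8
Step 3: prey: 32+9-7=34; pred: 8+5-4=9
Step 4: prey: 34+10-9=35; pred: 9+6-4=11
Step 5: prey: 35+10-11=34; pred: 11+7-5=13
Step 6: prey: 34+10-13=31; pred: 13+8-6=15
Step 7: prey: 31+9-13=27; pred: 15+9-7=17
Step 8: prey: 27+8-13=22; pred: 17+9-8=18
Step 9: prey: 22+6-11=17; pred: 18+7-9=16
Step 10: prey: 17+5-8=14; pred: 16+5-8=13
Max prey = 35 at step 4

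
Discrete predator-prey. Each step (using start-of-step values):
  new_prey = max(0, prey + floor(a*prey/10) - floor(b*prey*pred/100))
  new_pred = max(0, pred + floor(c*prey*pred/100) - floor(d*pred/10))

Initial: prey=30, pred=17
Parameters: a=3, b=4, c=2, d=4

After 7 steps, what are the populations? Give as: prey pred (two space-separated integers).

Step 1: prey: 30+9-20=19; pred: 17+10-6=21
Step 2: prey: 19+5-15=9; pred: 21+7-8=20
Step 3: prey: 9+2-7=4; pred: 20+3-8=15
Step 4: prey: 4+1-2=3; pred: 15+1-6=10
Step 5: prey: 3+0-1=2; pred: 10+0-4=6
Step 6: prey: 2+0-0=2; pred: 6+0-2=4
Step 7: prey: 2+0-0=2; pred: 4+0-1=3

Answer: 2 3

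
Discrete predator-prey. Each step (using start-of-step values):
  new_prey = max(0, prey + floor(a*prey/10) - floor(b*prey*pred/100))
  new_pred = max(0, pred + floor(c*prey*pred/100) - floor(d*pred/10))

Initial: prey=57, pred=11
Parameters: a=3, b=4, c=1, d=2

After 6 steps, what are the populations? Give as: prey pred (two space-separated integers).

Step 1: prey: 57+17-25=49; pred: 11+6-2=15
Step 2: prey: 49+14-29=34; pred: 15+7-3=19
Step 3: prey: 34+10-25=19; pred: 19+6-3=22
Step 4: prey: 19+5-16=8; pred: 22+4-4=22
Step 5: prey: 8+2-7=3; pred: 22+1-4=19
Step 6: prey: 3+0-2=1; pred: 19+0-3=16

Answer: 1 16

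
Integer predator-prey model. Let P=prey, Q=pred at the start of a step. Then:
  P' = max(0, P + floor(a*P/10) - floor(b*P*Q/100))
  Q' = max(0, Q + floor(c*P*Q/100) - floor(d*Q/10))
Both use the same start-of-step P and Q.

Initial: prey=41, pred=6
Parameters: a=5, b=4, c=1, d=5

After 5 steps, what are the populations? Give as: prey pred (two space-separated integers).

Answer: 133 12

Derivation:
Step 1: prey: 41+20-9=52; pred: 6+2-3=5
Step 2: prey: 52+26-10=68; pred: 5+2-2=5
Step 3: prey: 68+34-13=89; pred: 5+3-2=6
Step 4: prey: 89+44-21=112; pred: 6+5-3=8
Step 5: prey: 112+56-35=133; pred: 8+8-4=12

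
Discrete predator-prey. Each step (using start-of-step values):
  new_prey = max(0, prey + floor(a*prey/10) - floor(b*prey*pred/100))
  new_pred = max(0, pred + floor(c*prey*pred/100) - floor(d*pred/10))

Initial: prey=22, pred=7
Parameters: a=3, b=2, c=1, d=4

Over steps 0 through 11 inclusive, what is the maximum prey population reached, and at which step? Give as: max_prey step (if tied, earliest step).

Step 1: prey: 22+6-3=25; pred: 7+1-2=6
Step 2: prey: 25+7-3=29; pred: 6+1-2=5
Step 3: prey: 29+8-2=35; pred: 5+1-2=4
Step 4: prey: 35+10-2=43; pred: 4+1-1=4
Step 5: prey: 43+12-3=52; pred: 4+1-1=4
Step 6: prey: 52+15-4=63; pred: 4+2-1=5
Step 7: prey: 63+18-6=75; pred: 5+3-2=6
Step 8: prey: 75+22-9=88; pred: 6+4-2=8
Step 9: prey: 88+26-14=100; pred: 8+7-3=12
Step 10: prey: 100+30-24=106; pred: 12+12-4=20
Step 11: prey: 106+31-42=95; pred: 20+21-8=33
Max prey = 106 at step 10

Answer: 106 10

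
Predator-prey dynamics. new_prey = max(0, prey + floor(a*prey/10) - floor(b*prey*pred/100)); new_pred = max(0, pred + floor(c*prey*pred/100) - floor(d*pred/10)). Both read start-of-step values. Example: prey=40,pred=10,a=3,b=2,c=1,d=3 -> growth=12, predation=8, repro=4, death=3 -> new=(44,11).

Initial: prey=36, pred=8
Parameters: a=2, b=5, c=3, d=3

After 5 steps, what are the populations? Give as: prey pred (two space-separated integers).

Step 1: prey: 36+7-14=29; pred: 8+8-2=14
Step 2: prey: 29+5-20=14; pred: 14+12-4=22
Step 3: prey: 14+2-15=1; pred: 22+9-6=25
Step 4: prey: 1+0-1=0; pred: 25+0-7=18
Step 5: prey: 0+0-0=0; pred: 18+0-5=13

Answer: 0 13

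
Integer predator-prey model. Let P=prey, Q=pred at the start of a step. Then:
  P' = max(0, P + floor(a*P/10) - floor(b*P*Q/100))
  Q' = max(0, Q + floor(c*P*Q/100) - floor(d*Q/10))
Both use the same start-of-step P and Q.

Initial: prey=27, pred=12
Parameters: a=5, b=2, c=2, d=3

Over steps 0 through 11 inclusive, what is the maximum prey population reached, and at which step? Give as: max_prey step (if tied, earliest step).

Answer: 44 3

Derivation:
Step 1: prey: 27+13-6=34; pred: 12+6-3=15
Step 2: prey: 34+17-10=41; pred: 15+10-4=21
Step 3: prey: 41+20-17=44; pred: 21+17-6=32
Step 4: prey: 44+22-28=38; pred: 32+28-9=51
Step 5: prey: 38+19-38=19; pred: 51+38-15=74
Step 6: prey: 19+9-28=0; pred: 74+28-22=80
Step 7: prey: 0+0-0=0; pred: 80+0-24=56
Step 8: prey: 0+0-0=0; pred: 56+0-16=40
Step 9: prey: 0+0-0=0; pred: 40+0-12=28
Step 10: prey: 0+0-0=0; pred: 28+0-8=20
Step 11: prey: 0+0-0=0; pred: 20+0-6=14
Max prey = 44 at step 3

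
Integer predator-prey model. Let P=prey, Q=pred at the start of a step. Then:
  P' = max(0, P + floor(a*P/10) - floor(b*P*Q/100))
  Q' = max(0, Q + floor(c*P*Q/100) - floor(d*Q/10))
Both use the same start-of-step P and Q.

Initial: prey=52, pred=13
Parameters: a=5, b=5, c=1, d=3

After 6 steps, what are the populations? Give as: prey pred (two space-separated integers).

Answer: 6 10

Derivation:
Step 1: prey: 52+26-33=45; pred: 13+6-3=16
Step 2: prey: 45+22-36=31; pred: 16+7-4=19
Step 3: prey: 31+15-29=17; pred: 19+5-5=19
Step 4: prey: 17+8-16=9; pred: 19+3-5=17
Step 5: prey: 9+4-7=6; pred: 17+1-5=13
Step 6: prey: 6+3-3=6; pred: 13+0-3=10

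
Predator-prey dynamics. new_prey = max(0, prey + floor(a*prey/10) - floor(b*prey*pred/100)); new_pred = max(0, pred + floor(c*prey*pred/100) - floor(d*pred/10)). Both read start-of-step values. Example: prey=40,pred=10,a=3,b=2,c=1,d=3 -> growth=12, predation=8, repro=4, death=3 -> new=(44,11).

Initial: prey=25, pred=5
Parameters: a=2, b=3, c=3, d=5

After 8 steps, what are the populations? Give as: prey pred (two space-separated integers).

Step 1: prey: 25+5-3=27; pred: 5+3-2=6
Step 2: prey: 27+5-4=28; pred: 6+4-3=7
Step 3: prey: 28+5-5=28; pred: 7+5-3=9
Step 4: prey: 28+5-7=26; pred: 9+7-4=12
Step 5: prey: 26+5-9=22; pred: 12+9-6=15
Step 6: prey: 22+4-9=17; pred: 15+9-7=17
Step 7: prey: 17+3-8=12; pred: 17+8-8=17
Step 8: prey: 12+2-6=8; pred: 17+6-8=15

Answer: 8 15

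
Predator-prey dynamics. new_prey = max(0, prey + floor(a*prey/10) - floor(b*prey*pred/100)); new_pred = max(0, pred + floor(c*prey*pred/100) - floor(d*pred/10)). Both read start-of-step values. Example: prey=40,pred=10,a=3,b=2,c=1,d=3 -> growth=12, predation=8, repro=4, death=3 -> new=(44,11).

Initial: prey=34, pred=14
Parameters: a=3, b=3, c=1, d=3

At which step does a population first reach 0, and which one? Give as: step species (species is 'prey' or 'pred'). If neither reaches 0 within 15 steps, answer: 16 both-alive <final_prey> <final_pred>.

Answer: 16 both-alive 39 7

Derivation:
Step 1: prey: 34+10-14=30; pred: 14+4-4=14
Step 2: prey: 30+9-12=27; pred: 14+4-4=14
Step 3: prey: 27+8-11=24; pred: 14+3-4=13
Step 4: prey: 24+7-9=22; pred: 13+3-3=13
Step 5: prey: 22+6-8=20; pred: 13+2-3=12
Step 6: prey: 20+6-7=19; pred: 12+2-3=11
Step 7: prey: 19+5-6=18; pred: 11+2-3=10
Step 8: prey: 18+5-5=18; pred: 10+1-3=8
Step 9: prey: 18+5-4=19; pred: 8+1-2=7
Step 10: prey: 19+5-3=21; pred: 7+1-2=6
Step 11: prey: 21+6-3=24; pred: 6+1-1=6
Step 12: prey: 24+7-4=27; pred: 6+1-1=6
Step 13: prey: 27+8-4=31; pred: 6+1-1=6
Step 14: prey: 31+9-5=35; pred: 6+1-1=6
Step 15: prey: 35+10-6=39; pred: 6+2-1=7
No extinction within 15 steps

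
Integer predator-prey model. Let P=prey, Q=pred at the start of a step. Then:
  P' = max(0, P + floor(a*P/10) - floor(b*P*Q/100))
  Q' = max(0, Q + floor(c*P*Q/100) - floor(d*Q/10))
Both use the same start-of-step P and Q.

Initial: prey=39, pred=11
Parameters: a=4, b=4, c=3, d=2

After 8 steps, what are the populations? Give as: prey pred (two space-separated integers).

Step 1: prey: 39+15-17=37; pred: 11+12-2=21
Step 2: prey: 37+14-31=20; pred: 21+23-4=40
Step 3: prey: 20+8-32=0; pred: 40+24-8=56
Step 4: prey: 0+0-0=0; pred: 56+0-11=45
Step 5: prey: 0+0-0=0; pred: 45+0-9=36
Step 6: prey: 0+0-0=0; pred: 36+0-7=29
Step 7: prey: 0+0-0=0; pred: 29+0-5=24
Step 8: prey: 0+0-0=0; pred: 24+0-4=20

Answer: 0 20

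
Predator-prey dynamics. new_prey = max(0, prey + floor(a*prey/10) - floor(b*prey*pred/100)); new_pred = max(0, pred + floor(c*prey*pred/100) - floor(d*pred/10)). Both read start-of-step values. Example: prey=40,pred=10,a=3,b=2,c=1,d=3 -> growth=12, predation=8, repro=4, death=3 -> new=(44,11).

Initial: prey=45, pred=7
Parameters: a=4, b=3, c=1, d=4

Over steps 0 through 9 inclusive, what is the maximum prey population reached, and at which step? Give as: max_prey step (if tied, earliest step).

Answer: 76 4

Derivation:
Step 1: prey: 45+18-9=54; pred: 7+3-2=8
Step 2: prey: 54+21-12=63; pred: 8+4-3=9
Step 3: prey: 63+25-17=71; pred: 9+5-3=11
Step 4: prey: 71+28-23=76; pred: 11+7-4=14
Step 5: prey: 76+30-31=75; pred: 14+10-5=19
Step 6: prey: 75+30-42=63; pred: 19+14-7=26
Step 7: prey: 63+25-49=39; pred: 26+16-10=32
Step 8: prey: 39+15-37=17; pred: 32+12-12=32
Step 9: prey: 17+6-16=7; pred: 32+5-12=25
Max prey = 76 at step 4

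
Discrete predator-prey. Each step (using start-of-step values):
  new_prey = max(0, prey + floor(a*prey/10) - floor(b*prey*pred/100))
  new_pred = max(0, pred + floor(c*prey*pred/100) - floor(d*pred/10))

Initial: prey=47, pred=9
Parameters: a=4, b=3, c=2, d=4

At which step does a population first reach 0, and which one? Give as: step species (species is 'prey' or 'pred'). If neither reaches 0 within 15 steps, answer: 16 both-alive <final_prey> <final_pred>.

Step 1: prey: 47+18-12=53; pred: 9+8-3=14
Step 2: prey: 53+21-22=52; pred: 14+14-5=23
Step 3: prey: 52+20-35=37; pred: 23+23-9=37
Step 4: prey: 37+14-41=10; pred: 37+27-14=50
Step 5: prey: 10+4-15=0; pred: 50+10-20=40
First extinction: prey at step 5

Answer: 5 prey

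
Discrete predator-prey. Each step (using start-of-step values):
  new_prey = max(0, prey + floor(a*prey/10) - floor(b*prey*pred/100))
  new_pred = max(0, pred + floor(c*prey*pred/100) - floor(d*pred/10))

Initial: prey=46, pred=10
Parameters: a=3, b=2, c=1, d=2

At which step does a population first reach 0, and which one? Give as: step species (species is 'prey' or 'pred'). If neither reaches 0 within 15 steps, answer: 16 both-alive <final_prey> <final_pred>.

Step 1: prey: 46+13-9=50; pred: 10+4-2=12
Step 2: prey: 50+15-12=53; pred: 12+6-2=16
Step 3: prey: 53+15-16=52; pred: 16+8-3=21
Step 4: prey: 52+15-21=46; pred: 21+10-4=27
Step 5: prey: 46+13-24=35; pred: 27+12-5=34
Step 6: prey: 35+10-23=22; pred: 34+11-6=39
Step 7: prey: 22+6-17=11; pred: 39+8-7=40
Step 8: prey: 11+3-8=6; pred: 40+4-8=36
Step 9: prey: 6+1-4=3; pred: 36+2-7=31
Step 10: prey: 3+0-1=2; pred: 31+0-6=25
Step 11: prey: 2+0-1=1; pred: 25+0-5=20
Step 12: prey: 1+0-0=1; pred: 20+0-4=16
Step 13: prey: 1+0-0=1; pred: 16+0-3=13
Step 14: prey: 1+0-0=1; pred: 13+0-2=11
Step 15: prey: 1+0-0=1; pred: 11+0-2=9
No extinction within 15 steps

Answer: 16 both-alive 1 9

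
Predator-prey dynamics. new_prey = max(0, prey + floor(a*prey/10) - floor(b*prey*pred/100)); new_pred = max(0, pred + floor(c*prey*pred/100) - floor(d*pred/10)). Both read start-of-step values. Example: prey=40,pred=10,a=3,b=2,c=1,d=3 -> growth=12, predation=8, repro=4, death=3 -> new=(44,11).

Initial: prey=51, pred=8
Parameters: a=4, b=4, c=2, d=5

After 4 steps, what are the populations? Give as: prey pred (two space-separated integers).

Step 1: prey: 51+20-16=55; pred: 8+8-4=12
Step 2: prey: 55+22-26=51; pred: 12+13-6=19
Step 3: prey: 51+20-38=33; pred: 19+19-9=29
Step 4: prey: 33+13-38=8; pred: 29+19-14=34

Answer: 8 34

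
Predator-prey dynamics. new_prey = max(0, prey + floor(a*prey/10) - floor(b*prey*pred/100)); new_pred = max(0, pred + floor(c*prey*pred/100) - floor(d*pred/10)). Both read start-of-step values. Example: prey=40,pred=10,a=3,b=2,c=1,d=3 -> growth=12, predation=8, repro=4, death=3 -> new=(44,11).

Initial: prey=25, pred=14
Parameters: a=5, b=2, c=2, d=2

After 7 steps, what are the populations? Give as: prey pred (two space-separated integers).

Answer: 0 57

Derivation:
Step 1: prey: 25+12-7=30; pred: 14+7-2=19
Step 2: prey: 30+15-11=34; pred: 19+11-3=27
Step 3: prey: 34+17-18=33; pred: 27+18-5=40
Step 4: prey: 33+16-26=23; pred: 40+26-8=58
Step 5: prey: 23+11-26=8; pred: 58+26-11=73
Step 6: prey: 8+4-11=1; pred: 73+11-14=70
Step 7: prey: 1+0-1=0; pred: 70+1-14=57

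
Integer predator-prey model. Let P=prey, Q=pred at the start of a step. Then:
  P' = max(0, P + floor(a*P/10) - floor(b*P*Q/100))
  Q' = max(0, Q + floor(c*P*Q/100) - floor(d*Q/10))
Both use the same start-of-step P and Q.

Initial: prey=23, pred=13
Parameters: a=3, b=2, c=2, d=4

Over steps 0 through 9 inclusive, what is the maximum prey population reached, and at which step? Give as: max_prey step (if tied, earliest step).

Answer: 25 2

Derivation:
Step 1: prey: 23+6-5=24; pred: 13+5-5=13
Step 2: prey: 24+7-6=25; pred: 13+6-5=14
Step 3: prey: 25+7-7=25; pred: 14+7-5=16
Step 4: prey: 25+7-8=24; pred: 16+8-6=18
Step 5: prey: 24+7-8=23; pred: 18+8-7=19
Step 6: prey: 23+6-8=21; pred: 19+8-7=20
Step 7: prey: 21+6-8=19; pred: 20+8-8=20
Step 8: prey: 19+5-7=17; pred: 20+7-8=19
Step 9: prey: 17+5-6=16; pred: 19+6-7=18
Max prey = 25 at step 2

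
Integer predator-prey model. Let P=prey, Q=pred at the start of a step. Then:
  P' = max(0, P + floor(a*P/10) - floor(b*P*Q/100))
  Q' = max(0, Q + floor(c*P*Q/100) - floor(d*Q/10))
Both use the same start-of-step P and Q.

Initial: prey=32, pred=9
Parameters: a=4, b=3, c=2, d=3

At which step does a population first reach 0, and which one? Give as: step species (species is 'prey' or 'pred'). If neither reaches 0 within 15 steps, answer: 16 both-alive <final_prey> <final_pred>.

Step 1: prey: 32+12-8=36; pred: 9+5-2=12
Step 2: prey: 36+14-12=38; pred: 12+8-3=17
Step 3: prey: 38+15-19=34; pred: 17+12-5=24
Step 4: prey: 34+13-24=23; pred: 24+16-7=33
Step 5: prey: 23+9-22=10; pred: 33+15-9=39
Step 6: prey: 10+4-11=3; pred: 39+7-11=35
Step 7: prey: 3+1-3=1; pred: 35+2-10=27
Step 8: prey: 1+0-0=1; pred: 27+0-8=19
Step 9: prey: 1+0-0=1; pred: 19+0-5=14
Step 10: prey: 1+0-0=1; pred: 14+0-4=10
Step 11: prey: 1+0-0=1; pred: 10+0-3=7
Step 12: prey: 1+0-0=1; pred: 7+0-2=5
Step 13: prey: 1+0-0=1; pred: 5+0-1=4
Step 14: prey: 1+0-0=1; pred: 4+0-1=3
Step 15: prey: 1+0-0=1; pred: 3+0-0=3
No extinction within 15 steps

Answer: 16 both-alive 1 3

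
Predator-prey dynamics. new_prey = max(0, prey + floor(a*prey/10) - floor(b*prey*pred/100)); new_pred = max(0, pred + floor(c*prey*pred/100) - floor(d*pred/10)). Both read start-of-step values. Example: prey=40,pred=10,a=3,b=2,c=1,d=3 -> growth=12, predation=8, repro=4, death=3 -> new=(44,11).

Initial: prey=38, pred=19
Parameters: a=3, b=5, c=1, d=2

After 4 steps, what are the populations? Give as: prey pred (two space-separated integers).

Answer: 0 14

Derivation:
Step 1: prey: 38+11-36=13; pred: 19+7-3=23
Step 2: prey: 13+3-14=2; pred: 23+2-4=21
Step 3: prey: 2+0-2=0; pred: 21+0-4=17
Step 4: prey: 0+0-0=0; pred: 17+0-3=14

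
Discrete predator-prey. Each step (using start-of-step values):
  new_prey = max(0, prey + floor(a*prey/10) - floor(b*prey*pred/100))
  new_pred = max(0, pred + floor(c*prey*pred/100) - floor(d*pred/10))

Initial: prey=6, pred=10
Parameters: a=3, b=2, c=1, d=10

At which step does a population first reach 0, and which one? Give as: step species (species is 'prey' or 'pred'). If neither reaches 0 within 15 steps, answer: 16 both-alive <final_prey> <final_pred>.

Step 1: prey: 6+1-1=6; pred: 10+0-10=0
First extinction: pred at step 1

Answer: 1 pred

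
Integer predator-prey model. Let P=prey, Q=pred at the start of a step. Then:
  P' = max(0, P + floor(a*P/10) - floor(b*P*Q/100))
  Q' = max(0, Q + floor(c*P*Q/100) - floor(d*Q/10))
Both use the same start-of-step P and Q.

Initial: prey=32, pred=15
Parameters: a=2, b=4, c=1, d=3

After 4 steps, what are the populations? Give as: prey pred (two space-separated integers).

Answer: 6 8

Derivation:
Step 1: prey: 32+6-19=19; pred: 15+4-4=15
Step 2: prey: 19+3-11=11; pred: 15+2-4=13
Step 3: prey: 11+2-5=8; pred: 13+1-3=11
Step 4: prey: 8+1-3=6; pred: 11+0-3=8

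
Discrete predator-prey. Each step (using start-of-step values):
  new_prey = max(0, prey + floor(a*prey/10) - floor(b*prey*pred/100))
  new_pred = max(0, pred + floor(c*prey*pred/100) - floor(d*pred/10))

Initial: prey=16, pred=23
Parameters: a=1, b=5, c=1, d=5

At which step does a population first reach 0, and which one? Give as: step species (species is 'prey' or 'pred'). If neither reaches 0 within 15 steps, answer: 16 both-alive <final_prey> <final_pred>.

Answer: 1 prey

Derivation:
Step 1: prey: 16+1-18=0; pred: 23+3-11=15
First extinction: prey at step 1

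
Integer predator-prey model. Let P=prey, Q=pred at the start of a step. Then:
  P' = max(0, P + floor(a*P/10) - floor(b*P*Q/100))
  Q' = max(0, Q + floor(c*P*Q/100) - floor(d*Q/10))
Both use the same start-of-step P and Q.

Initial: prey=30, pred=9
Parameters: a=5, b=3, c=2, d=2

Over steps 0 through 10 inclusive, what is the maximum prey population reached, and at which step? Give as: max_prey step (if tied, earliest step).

Answer: 41 2

Derivation:
Step 1: prey: 30+15-8=37; pred: 9+5-1=13
Step 2: prey: 37+18-14=41; pred: 13+9-2=20
Step 3: prey: 41+20-24=37; pred: 20+16-4=32
Step 4: prey: 37+18-35=20; pred: 32+23-6=49
Step 5: prey: 20+10-29=1; pred: 49+19-9=59
Step 6: prey: 1+0-1=0; pred: 59+1-11=49
Step 7: prey: 0+0-0=0; pred: 49+0-9=40
Step 8: prey: 0+0-0=0; pred: 40+0-8=32
Step 9: prey: 0+0-0=0; pred: 32+0-6=26
Step 10: prey: 0+0-0=0; pred: 26+0-5=21
Max prey = 41 at step 2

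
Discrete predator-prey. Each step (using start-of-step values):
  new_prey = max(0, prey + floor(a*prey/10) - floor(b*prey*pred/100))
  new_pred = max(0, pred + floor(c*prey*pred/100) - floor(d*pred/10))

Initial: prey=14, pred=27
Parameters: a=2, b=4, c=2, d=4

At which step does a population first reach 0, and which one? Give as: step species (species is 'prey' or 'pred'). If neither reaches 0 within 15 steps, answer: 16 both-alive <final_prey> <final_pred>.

Step 1: prey: 14+2-15=1; pred: 27+7-10=24
Step 2: prey: 1+0-0=1; pred: 24+0-9=15
Step 3: prey: 1+0-0=1; pred: 15+0-6=9
Step 4: prey: 1+0-0=1; pred: 9+0-3=6
Step 5: prey: 1+0-0=1; pred: 6+0-2=4
Step 6: prey: 1+0-0=1; pred: 4+0-1=3
Step 7: prey: 1+0-0=1; pred: 3+0-1=2
Step 8: prey: 1+0-0=1; pred: 2+0-0=2
Steps 9-15: state stable at prey=1, pred=2 (no change)
No extinction within 15 steps

Answer: 16 both-alive 1 2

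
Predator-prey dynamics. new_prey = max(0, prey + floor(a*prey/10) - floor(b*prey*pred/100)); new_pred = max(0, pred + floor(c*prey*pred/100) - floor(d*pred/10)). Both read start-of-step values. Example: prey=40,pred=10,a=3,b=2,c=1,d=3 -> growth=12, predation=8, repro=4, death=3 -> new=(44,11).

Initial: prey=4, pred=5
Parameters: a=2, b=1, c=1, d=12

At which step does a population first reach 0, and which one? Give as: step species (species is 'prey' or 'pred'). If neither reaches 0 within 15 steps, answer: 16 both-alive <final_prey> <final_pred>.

Step 1: prey: 4+0-0=4; pred: 5+0-6=0
First extinction: pred at step 1

Answer: 1 pred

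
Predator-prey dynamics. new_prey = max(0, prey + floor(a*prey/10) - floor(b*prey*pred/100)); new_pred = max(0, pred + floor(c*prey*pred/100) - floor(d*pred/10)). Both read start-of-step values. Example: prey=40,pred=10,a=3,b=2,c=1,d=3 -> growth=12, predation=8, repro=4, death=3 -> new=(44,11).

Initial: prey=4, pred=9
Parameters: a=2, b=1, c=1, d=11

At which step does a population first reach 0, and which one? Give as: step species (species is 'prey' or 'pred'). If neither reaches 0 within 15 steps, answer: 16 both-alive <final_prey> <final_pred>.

Step 1: prey: 4+0-0=4; pred: 9+0-9=0
First extinction: pred at step 1

Answer: 1 pred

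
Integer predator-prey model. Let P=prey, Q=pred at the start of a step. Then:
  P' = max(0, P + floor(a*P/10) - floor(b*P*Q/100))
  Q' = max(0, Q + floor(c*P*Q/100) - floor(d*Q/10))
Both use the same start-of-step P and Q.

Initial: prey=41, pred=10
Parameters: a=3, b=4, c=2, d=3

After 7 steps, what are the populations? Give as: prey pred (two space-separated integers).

Step 1: prey: 41+12-16=37; pred: 10+8-3=15
Step 2: prey: 37+11-22=26; pred: 15+11-4=22
Step 3: prey: 26+7-22=11; pred: 22+11-6=27
Step 4: prey: 11+3-11=3; pred: 27+5-8=24
Step 5: prey: 3+0-2=1; pred: 24+1-7=18
Step 6: prey: 1+0-0=1; pred: 18+0-5=13
Step 7: prey: 1+0-0=1; pred: 13+0-3=10

Answer: 1 10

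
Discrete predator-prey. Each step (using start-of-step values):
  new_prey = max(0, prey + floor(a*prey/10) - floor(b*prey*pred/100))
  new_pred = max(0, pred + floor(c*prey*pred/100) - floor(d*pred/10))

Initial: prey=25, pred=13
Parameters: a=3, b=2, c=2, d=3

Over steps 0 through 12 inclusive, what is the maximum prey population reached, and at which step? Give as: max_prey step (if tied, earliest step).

Answer: 26 1

Derivation:
Step 1: prey: 25+7-6=26; pred: 13+6-3=16
Step 2: prey: 26+7-8=25; pred: 16+8-4=20
Step 3: prey: 25+7-10=22; pred: 20+10-6=24
Step 4: prey: 22+6-10=18; pred: 24+10-7=27
Step 5: prey: 18+5-9=14; pred: 27+9-8=28
Step 6: prey: 14+4-7=11; pred: 28+7-8=27
Step 7: prey: 11+3-5=9; pred: 27+5-8=24
Step 8: prey: 9+2-4=7; pred: 24+4-7=21
Step 9: prey: 7+2-2=7; pred: 21+2-6=17
Step 10: prey: 7+2-2=7; pred: 17+2-5=14
Step 11: prey: 7+2-1=8; pred: 14+1-4=11
Step 12: prey: 8+2-1=9; pred: 11+1-3=9
Max prey = 26 at step 1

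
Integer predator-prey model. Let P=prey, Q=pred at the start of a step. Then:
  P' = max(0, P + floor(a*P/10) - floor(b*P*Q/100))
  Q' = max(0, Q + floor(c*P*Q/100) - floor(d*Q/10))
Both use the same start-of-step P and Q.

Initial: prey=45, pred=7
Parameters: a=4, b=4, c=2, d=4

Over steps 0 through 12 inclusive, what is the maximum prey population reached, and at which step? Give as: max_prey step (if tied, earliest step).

Answer: 51 1

Derivation:
Step 1: prey: 45+18-12=51; pred: 7+6-2=11
Step 2: prey: 51+20-22=49; pred: 11+11-4=18
Step 3: prey: 49+19-35=33; pred: 18+17-7=28
Step 4: prey: 33+13-36=10; pred: 28+18-11=35
Step 5: prey: 10+4-14=0; pred: 35+7-14=28
Step 6: prey: 0+0-0=0; pred: 28+0-11=17
Step 7: prey: 0+0-0=0; pred: 17+0-6=11
Step 8: prey: 0+0-0=0; pred: 11+0-4=7
Step 9: prey: 0+0-0=0; pred: 7+0-2=5
Step 10: prey: 0+0-0=0; pred: 5+0-2=3
Step 11: prey: 0+0-0=0; pred: 3+0-1=2
Step 12: prey: 0+0-0=0; pred: 2+0-0=2
Max prey = 51 at step 1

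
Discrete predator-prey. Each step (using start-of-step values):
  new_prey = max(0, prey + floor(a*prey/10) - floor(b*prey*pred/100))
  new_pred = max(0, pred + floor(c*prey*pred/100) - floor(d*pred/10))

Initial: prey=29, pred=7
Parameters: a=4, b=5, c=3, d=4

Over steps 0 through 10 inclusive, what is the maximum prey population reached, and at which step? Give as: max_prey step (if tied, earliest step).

Answer: 30 1

Derivation:
Step 1: prey: 29+11-10=30; pred: 7+6-2=11
Step 2: prey: 30+12-16=26; pred: 11+9-4=16
Step 3: prey: 26+10-20=16; pred: 16+12-6=22
Step 4: prey: 16+6-17=5; pred: 22+10-8=24
Step 5: prey: 5+2-6=1; pred: 24+3-9=18
Step 6: prey: 1+0-0=1; pred: 18+0-7=11
Step 7: prey: 1+0-0=1; pred: 11+0-4=7
Step 8: prey: 1+0-0=1; pred: 7+0-2=5
Step 9: prey: 1+0-0=1; pred: 5+0-2=3
Step 10: prey: 1+0-0=1; pred: 3+0-1=2
Max prey = 30 at step 1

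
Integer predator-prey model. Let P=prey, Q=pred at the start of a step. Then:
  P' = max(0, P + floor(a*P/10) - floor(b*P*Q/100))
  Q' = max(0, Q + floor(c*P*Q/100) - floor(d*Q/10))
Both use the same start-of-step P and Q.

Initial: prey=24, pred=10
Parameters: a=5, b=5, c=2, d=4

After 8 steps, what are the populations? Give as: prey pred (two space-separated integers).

Step 1: prey: 24+12-12=24; pred: 10+4-4=10
Step 2: prey: 24+12-12=24; pred: 10+4-4=10
Step 3: prey: 24+12-12=24; pred: 10+4-4=10
Step 4: prey: 24+12-12=24; pred: 10+4-4=10
Step 5: prey: 24+12-12=24; pred: 10+4-4=10
Step 6: prey: 24+12-12=24; pred: 10+4-4=10
Step 7: prey: 24+12-12=24; pred: 10+4-4=10
Step 8: prey: 24+12-12=24; pred: 10+4-4=10

Answer: 24 10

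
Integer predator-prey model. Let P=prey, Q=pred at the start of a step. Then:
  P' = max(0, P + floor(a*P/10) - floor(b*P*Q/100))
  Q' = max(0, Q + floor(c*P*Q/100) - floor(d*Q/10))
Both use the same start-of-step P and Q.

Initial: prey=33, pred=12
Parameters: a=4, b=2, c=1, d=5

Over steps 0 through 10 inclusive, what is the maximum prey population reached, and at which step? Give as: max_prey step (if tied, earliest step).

Answer: 127 7

Derivation:
Step 1: prey: 33+13-7=39; pred: 12+3-6=9
Step 2: prey: 39+15-7=47; pred: 9+3-4=8
Step 3: prey: 47+18-7=58; pred: 8+3-4=7
Step 4: prey: 58+23-8=73; pred: 7+4-3=8
Step 5: prey: 73+29-11=91; pred: 8+5-4=9
Step 6: prey: 91+36-16=111; pred: 9+8-4=13
Step 7: prey: 111+44-28=127; pred: 13+14-6=21
Step 8: prey: 127+50-53=124; pred: 21+26-10=37
Step 9: prey: 124+49-91=82; pred: 37+45-18=64
Step 10: prey: 82+32-104=10; pred: 64+52-32=84
Max prey = 127 at step 7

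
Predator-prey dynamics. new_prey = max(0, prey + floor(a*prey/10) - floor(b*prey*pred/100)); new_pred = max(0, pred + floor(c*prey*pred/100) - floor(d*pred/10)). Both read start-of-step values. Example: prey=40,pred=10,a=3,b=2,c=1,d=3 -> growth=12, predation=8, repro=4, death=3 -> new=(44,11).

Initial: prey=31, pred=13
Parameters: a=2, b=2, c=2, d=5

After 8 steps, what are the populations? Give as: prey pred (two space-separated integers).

Step 1: prey: 31+6-8=29; pred: 13+8-6=15
Step 2: prey: 29+5-8=26; pred: 15+8-7=16
Step 3: prey: 26+5-8=23; pred: 16+8-8=16
Step 4: prey: 23+4-7=20; pred: 16+7-8=15
Step 5: prey: 20+4-6=18; pred: 15+6-7=14
Step 6: prey: 18+3-5=16; pred: 14+5-7=12
Step 7: prey: 16+3-3=16; pred: 12+3-6=9
Step 8: prey: 16+3-2=17; pred: 9+2-4=7

Answer: 17 7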